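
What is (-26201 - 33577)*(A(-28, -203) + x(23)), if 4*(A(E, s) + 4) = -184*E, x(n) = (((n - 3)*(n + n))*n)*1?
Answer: -1341657432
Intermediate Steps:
x(n) = 2*n²*(-3 + n) (x(n) = (((-3 + n)*(2*n))*n)*1 = ((2*n*(-3 + n))*n)*1 = (2*n²*(-3 + n))*1 = 2*n²*(-3 + n))
A(E, s) = -4 - 46*E (A(E, s) = -4 + (-184*E)/4 = -4 - 46*E)
(-26201 - 33577)*(A(-28, -203) + x(23)) = (-26201 - 33577)*((-4 - 46*(-28)) + 2*23²*(-3 + 23)) = -59778*((-4 + 1288) + 2*529*20) = -59778*(1284 + 21160) = -59778*22444 = -1341657432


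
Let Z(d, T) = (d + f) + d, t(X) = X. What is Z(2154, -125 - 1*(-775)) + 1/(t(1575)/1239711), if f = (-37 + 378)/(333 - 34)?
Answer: 799985188/156975 ≈ 5096.3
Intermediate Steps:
f = 341/299 ≈ 1.1405
Z(d, T) = 341/299 + 2*d (Z(d, T) = (d + 341/299) + d = (341/299 + d) + d = 341/299 + 2*d)
Z(2154, -125 - 1*(-775)) + 1/(t(1575)/1239711) = (341/299 + 2*2154) + 1/(1575/1239711) = (341/299 + 4308) + 1/(1575*(1/1239711)) = 1288433/299 + 1/(525/413237) = 1288433/299 + 413237/525 = 799985188/156975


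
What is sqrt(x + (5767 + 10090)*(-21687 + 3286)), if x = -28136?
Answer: I*sqrt(291812793) ≈ 17083.0*I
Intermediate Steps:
sqrt(x + (5767 + 10090)*(-21687 + 3286)) = sqrt(-28136 + (5767 + 10090)*(-21687 + 3286)) = sqrt(-28136 + 15857*(-18401)) = sqrt(-28136 - 291784657) = sqrt(-291812793) = I*sqrt(291812793)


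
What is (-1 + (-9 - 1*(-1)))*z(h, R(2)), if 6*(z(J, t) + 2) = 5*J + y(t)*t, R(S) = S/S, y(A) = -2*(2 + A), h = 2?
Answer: 12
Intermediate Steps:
y(A) = -4 - 2*A
R(S) = 1
z(J, t) = -2 + 5*J/6 + t*(-4 - 2*t)/6 (z(J, t) = -2 + (5*J + (-4 - 2*t)*t)/6 = -2 + (5*J + t*(-4 - 2*t))/6 = -2 + (5*J/6 + t*(-4 - 2*t)/6) = -2 + 5*J/6 + t*(-4 - 2*t)/6)
(-1 + (-9 - 1*(-1)))*z(h, R(2)) = (-1 + (-9 - 1*(-1)))*(-2 + (⅚)*2 - ⅓*1*(2 + 1)) = (-1 + (-9 + 1))*(-2 + 5/3 - ⅓*1*3) = (-1 - 8)*(-2 + 5/3 - 1) = -9*(-4/3) = 12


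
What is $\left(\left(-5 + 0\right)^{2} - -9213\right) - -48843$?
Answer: $58081$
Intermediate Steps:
$\left(\left(-5 + 0\right)^{2} - -9213\right) - -48843 = \left(\left(-5\right)^{2} + 9213\right) + 48843 = \left(25 + 9213\right) + 48843 = 9238 + 48843 = 58081$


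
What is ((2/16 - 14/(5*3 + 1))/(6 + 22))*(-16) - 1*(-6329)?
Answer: 44306/7 ≈ 6329.4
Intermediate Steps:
((2/16 - 14/(5*3 + 1))/(6 + 22))*(-16) - 1*(-6329) = ((2*(1/16) - 14/(15 + 1))/28)*(-16) + 6329 = ((⅛ - 14/16)*(1/28))*(-16) + 6329 = ((⅛ - 14*1/16)*(1/28))*(-16) + 6329 = ((⅛ - 7/8)*(1/28))*(-16) + 6329 = -¾*1/28*(-16) + 6329 = -3/112*(-16) + 6329 = 3/7 + 6329 = 44306/7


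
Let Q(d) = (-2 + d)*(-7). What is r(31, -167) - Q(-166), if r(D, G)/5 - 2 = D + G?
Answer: -1846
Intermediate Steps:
Q(d) = 14 - 7*d
r(D, G) = 10 + 5*D + 5*G (r(D, G) = 10 + 5*(D + G) = 10 + (5*D + 5*G) = 10 + 5*D + 5*G)
r(31, -167) - Q(-166) = (10 + 5*31 + 5*(-167)) - (14 - 7*(-166)) = (10 + 155 - 835) - (14 + 1162) = -670 - 1*1176 = -670 - 1176 = -1846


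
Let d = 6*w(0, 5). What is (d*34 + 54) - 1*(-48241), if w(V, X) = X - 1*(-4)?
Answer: 50131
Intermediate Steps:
w(V, X) = 4 + X (w(V, X) = X + 4 = 4 + X)
d = 54 (d = 6*(4 + 5) = 6*9 = 54)
(d*34 + 54) - 1*(-48241) = (54*34 + 54) - 1*(-48241) = (1836 + 54) + 48241 = 1890 + 48241 = 50131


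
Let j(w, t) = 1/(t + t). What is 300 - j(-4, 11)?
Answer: 6599/22 ≈ 299.95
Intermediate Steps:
j(w, t) = 1/(2*t)
300 - j(-4, 11) = 300 - 1/(2*11) = 300 - 1*1/22 = 300 - 1/22 = 6599/22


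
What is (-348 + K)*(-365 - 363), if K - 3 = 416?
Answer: -51688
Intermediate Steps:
K = 419 (K = 3 + 416 = 419)
(-348 + K)*(-365 - 363) = (-348 + 419)*(-365 - 363) = 71*(-728) = -51688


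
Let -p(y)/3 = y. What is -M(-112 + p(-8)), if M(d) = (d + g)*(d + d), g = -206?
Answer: -51744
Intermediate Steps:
p(y) = -3*y
M(d) = 2*d*(-206 + d) (M(d) = (d - 206)*(d + d) = (-206 + d)*(2*d) = 2*d*(-206 + d))
-M(-112 + p(-8)) = -2*(-112 - 3*(-8))*(-206 + (-112 - 3*(-8))) = -2*(-112 + 24)*(-206 + (-112 + 24)) = -2*(-88)*(-206 - 88) = -2*(-88)*(-294) = -1*51744 = -51744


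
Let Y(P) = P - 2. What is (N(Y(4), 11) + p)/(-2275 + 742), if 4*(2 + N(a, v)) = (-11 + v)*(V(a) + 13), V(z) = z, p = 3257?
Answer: -155/73 ≈ -2.1233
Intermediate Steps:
Y(P) = -2 + P
N(a, v) = -2 + (-11 + v)*(13 + a)/4 (N(a, v) = -2 + ((-11 + v)*(a + 13))/4 = -2 + ((-11 + v)*(13 + a))/4 = -2 + (-11 + v)*(13 + a)/4)
(N(Y(4), 11) + p)/(-2275 + 742) = ((-151/4 - 11*(-2 + 4)/4 + (13/4)*11 + (¼)*(-2 + 4)*11) + 3257)/(-2275 + 742) = ((-151/4 - 11/4*2 + 143/4 + (¼)*2*11) + 3257)/(-1533) = ((-151/4 - 11/2 + 143/4 + 11/2) + 3257)*(-1/1533) = (-2 + 3257)*(-1/1533) = 3255*(-1/1533) = -155/73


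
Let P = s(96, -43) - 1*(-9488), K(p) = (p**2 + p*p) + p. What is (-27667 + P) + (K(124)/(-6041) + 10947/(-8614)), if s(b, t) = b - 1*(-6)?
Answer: -941008091089/52037174 ≈ -18083.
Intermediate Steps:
s(b, t) = 6 + b (s(b, t) = b + 6 = 6 + b)
K(p) = p + 2*p**2 (K(p) = (p**2 + p**2) + p = 2*p**2 + p = p + 2*p**2)
P = 9590 (P = (6 + 96) - 1*(-9488) = 102 + 9488 = 9590)
(-27667 + P) + (K(124)/(-6041) + 10947/(-8614)) = (-27667 + 9590) + ((124*(1 + 2*124))/(-6041) + 10947/(-8614)) = -18077 + ((124*(1 + 248))*(-1/6041) + 10947*(-1/8614)) = -18077 + ((124*249)*(-1/6041) - 10947/8614) = -18077 + (30876*(-1/6041) - 10947/8614) = -18077 + (-30876/6041 - 10947/8614) = -18077 - 332096691/52037174 = -941008091089/52037174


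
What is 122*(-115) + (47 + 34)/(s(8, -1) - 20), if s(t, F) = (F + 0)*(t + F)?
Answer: -14033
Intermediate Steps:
s(t, F) = F*(F + t)
122*(-115) + (47 + 34)/(s(8, -1) - 20) = 122*(-115) + (47 + 34)/(-(-1 + 8) - 20) = -14030 + 81/(-1*7 - 20) = -14030 + 81/(-7 - 20) = -14030 + 81/(-27) = -14030 + 81*(-1/27) = -14030 - 3 = -14033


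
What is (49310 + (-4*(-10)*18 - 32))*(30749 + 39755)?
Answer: 3525058992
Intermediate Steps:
(49310 + (-4*(-10)*18 - 32))*(30749 + 39755) = (49310 + (40*18 - 32))*70504 = (49310 + (720 - 32))*70504 = (49310 + 688)*70504 = 49998*70504 = 3525058992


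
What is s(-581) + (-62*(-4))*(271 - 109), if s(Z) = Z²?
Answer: 377737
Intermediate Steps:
s(-581) + (-62*(-4))*(271 - 109) = (-581)² + (-62*(-4))*(271 - 109) = 337561 + 248*162 = 337561 + 40176 = 377737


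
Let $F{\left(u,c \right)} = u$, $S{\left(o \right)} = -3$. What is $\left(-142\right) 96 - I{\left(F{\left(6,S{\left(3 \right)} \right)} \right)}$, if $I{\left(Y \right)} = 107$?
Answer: $-13739$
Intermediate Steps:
$\left(-142\right) 96 - I{\left(F{\left(6,S{\left(3 \right)} \right)} \right)} = \left(-142\right) 96 - 107 = -13632 - 107 = -13739$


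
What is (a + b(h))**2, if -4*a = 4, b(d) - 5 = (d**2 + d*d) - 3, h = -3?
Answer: 361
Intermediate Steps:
b(d) = 2 + 2*d**2 (b(d) = 5 + ((d**2 + d*d) - 3) = 5 + ((d**2 + d**2) - 3) = 5 + (2*d**2 - 3) = 5 + (-3 + 2*d**2) = 2 + 2*d**2)
a = -1 (a = -1/4*4 = -1)
(a + b(h))**2 = (-1 + (2 + 2*(-3)**2))**2 = (-1 + (2 + 2*9))**2 = (-1 + (2 + 18))**2 = (-1 + 20)**2 = 19**2 = 361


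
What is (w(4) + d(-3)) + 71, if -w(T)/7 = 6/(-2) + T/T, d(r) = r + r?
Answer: 79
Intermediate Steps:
d(r) = 2*r
w(T) = 14 (w(T) = -7*(6/(-2) + T/T) = -7*(6*(-½) + 1) = -7*(-3 + 1) = -7*(-2) = 14)
(w(4) + d(-3)) + 71 = (14 + 2*(-3)) + 71 = (14 - 6) + 71 = 8 + 71 = 79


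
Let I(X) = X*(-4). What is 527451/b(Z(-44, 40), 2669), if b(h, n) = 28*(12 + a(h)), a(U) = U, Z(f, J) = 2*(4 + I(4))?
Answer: -175817/112 ≈ -1569.8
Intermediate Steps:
I(X) = -4*X
Z(f, J) = -24 (Z(f, J) = 2*(4 - 4*4) = 2*(4 - 16) = 2*(-12) = -24)
b(h, n) = 336 + 28*h (b(h, n) = 28*(12 + h) = 336 + 28*h)
527451/b(Z(-44, 40), 2669) = 527451/(336 + 28*(-24)) = 527451/(336 - 672) = 527451/(-336) = 527451*(-1/336) = -175817/112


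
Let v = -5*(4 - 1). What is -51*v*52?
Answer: 39780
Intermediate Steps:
v = -15 (v = -5*3 = -15)
-51*v*52 = -51*(-15)*52 = 765*52 = 39780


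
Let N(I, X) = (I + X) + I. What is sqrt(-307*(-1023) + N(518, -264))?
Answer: sqrt(314833) ≈ 561.10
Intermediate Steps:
N(I, X) = X + 2*I
sqrt(-307*(-1023) + N(518, -264)) = sqrt(-307*(-1023) + (-264 + 2*518)) = sqrt(314061 + (-264 + 1036)) = sqrt(314061 + 772) = sqrt(314833)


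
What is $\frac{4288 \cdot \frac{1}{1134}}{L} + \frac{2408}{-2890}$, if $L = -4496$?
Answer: $- \frac{192023338}{230227515} \approx -0.83406$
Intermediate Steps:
$\frac{4288 \cdot \frac{1}{1134}}{L} + \frac{2408}{-2890} = \frac{4288 \cdot \frac{1}{1134}}{-4496} + \frac{2408}{-2890} = 4288 \cdot \frac{1}{1134} \left(- \frac{1}{4496}\right) + 2408 \left(- \frac{1}{2890}\right) = \frac{2144}{567} \left(- \frac{1}{4496}\right) - \frac{1204}{1445} = - \frac{134}{159327} - \frac{1204}{1445} = - \frac{192023338}{230227515}$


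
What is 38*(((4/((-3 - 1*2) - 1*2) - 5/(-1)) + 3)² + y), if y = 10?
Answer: 121372/49 ≈ 2477.0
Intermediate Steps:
38*(((4/((-3 - 1*2) - 1*2) - 5/(-1)) + 3)² + y) = 38*(((4/((-3 - 1*2) - 1*2) - 5/(-1)) + 3)² + 10) = 38*(((4/((-3 - 2) - 2) - 5*(-1)) + 3)² + 10) = 38*(((4/(-5 - 2) + 5) + 3)² + 10) = 38*(((4/(-7) + 5) + 3)² + 10) = 38*(((4*(-⅐) + 5) + 3)² + 10) = 38*(((-4/7 + 5) + 3)² + 10) = 38*((31/7 + 3)² + 10) = 38*((52/7)² + 10) = 38*(2704/49 + 10) = 38*(3194/49) = 121372/49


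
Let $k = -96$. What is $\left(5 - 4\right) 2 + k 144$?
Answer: $-13822$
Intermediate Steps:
$\left(5 - 4\right) 2 + k 144 = \left(5 - 4\right) 2 - 13824 = 1 \cdot 2 - 13824 = 2 - 13824 = -13822$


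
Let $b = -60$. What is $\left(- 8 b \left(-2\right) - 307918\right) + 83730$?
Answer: $-225148$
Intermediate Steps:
$\left(- 8 b \left(-2\right) - 307918\right) + 83730 = \left(\left(-8\right) \left(-60\right) \left(-2\right) - 307918\right) + 83730 = \left(480 \left(-2\right) - 307918\right) + 83730 = \left(-960 - 307918\right) + 83730 = -308878 + 83730 = -225148$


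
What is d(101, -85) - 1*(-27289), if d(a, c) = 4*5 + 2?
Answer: 27311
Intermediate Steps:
d(a, c) = 22 (d(a, c) = 20 + 2 = 22)
d(101, -85) - 1*(-27289) = 22 - 1*(-27289) = 22 + 27289 = 27311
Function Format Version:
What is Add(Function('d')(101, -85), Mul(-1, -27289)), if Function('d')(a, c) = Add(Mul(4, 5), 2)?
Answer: 27311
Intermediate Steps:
Function('d')(a, c) = 22 (Function('d')(a, c) = Add(20, 2) = 22)
Add(Function('d')(101, -85), Mul(-1, -27289)) = Add(22, Mul(-1, -27289)) = Add(22, 27289) = 27311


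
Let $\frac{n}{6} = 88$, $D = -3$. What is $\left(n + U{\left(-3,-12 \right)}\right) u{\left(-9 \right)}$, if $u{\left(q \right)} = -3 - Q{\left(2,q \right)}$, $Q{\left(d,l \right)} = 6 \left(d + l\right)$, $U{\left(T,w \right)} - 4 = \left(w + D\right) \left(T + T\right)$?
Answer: $24258$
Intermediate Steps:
$U{\left(T,w \right)} = 4 + 2 T \left(-3 + w\right)$ ($U{\left(T,w \right)} = 4 + \left(w - 3\right) \left(T + T\right) = 4 + \left(-3 + w\right) 2 T = 4 + 2 T \left(-3 + w\right)$)
$Q{\left(d,l \right)} = 6 d + 6 l$
$n = 528$ ($n = 6 \cdot 88 = 528$)
$u{\left(q \right)} = -15 - 6 q$ ($u{\left(q \right)} = -3 - \left(6 \cdot 2 + 6 q\right) = -3 - \left(12 + 6 q\right) = -15 - 6 q$)
$\left(n + U{\left(-3,-12 \right)}\right) u{\left(-9 \right)} = \left(528 + \left(4 - -18 + 2 \left(-3\right) \left(-12\right)\right)\right) \left(-15 - -54\right) = \left(528 + \left(4 + 18 + 72\right)\right) \left(-15 + 54\right) = \left(528 + 94\right) 39 = 622 \cdot 39 = 24258$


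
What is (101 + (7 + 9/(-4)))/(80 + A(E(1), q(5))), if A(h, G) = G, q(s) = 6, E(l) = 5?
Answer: 423/344 ≈ 1.2297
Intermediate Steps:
(101 + (7 + 9/(-4)))/(80 + A(E(1), q(5))) = (101 + (7 + 9/(-4)))/(80 + 6) = (101 + (7 + 9*(-1/4)))/86 = (101 + (7 - 9/4))*(1/86) = (101 + 19/4)*(1/86) = (423/4)*(1/86) = 423/344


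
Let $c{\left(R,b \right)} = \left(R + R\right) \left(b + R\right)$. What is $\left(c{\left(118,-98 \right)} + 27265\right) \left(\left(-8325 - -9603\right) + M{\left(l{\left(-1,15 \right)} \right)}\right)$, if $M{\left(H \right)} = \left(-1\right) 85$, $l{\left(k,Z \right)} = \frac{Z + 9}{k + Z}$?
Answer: $38158105$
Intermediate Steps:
$l{\left(k,Z \right)} = \frac{9 + Z}{Z + k}$
$c{\left(R,b \right)} = 2 R \left(R + b\right)$
$M{\left(H \right)} = -85$
$\left(c{\left(118,-98 \right)} + 27265\right) \left(\left(-8325 - -9603\right) + M{\left(l{\left(-1,15 \right)} \right)}\right) = \left(2 \cdot 118 \left(118 - 98\right) + 27265\right) \left(\left(-8325 - -9603\right) - 85\right) = \left(2 \cdot 118 \cdot 20 + 27265\right) \left(\left(-8325 + 9603\right) - 85\right) = \left(4720 + 27265\right) \left(1278 - 85\right) = 31985 \cdot 1193 = 38158105$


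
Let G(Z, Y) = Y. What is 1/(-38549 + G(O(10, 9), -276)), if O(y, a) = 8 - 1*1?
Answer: -1/38825 ≈ -2.5757e-5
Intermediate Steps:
O(y, a) = 7 (O(y, a) = 8 - 1 = 7)
1/(-38549 + G(O(10, 9), -276)) = 1/(-38549 - 276) = 1/(-38825) = -1/38825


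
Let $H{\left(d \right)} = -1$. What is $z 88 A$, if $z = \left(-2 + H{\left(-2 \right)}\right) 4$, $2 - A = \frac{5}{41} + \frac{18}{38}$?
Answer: $- \frac{1155264}{779} \approx -1483.0$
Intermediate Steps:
$A = \frac{1094}{779}$ ($A = 2 - \left(\frac{5}{41} + \frac{18}{38}\right) = 2 - \left(5 \cdot \frac{1}{41} + 18 \cdot \frac{1}{38}\right) = 2 - \left(\frac{5}{41} + \frac{9}{19}\right) = 2 - \frac{464}{779} = \frac{1094}{779} \approx 1.4044$)
$z = -12$ ($z = \left(-2 - 1\right) 4 = \left(-3\right) 4 = -12$)
$z 88 A = \left(-12\right) 88 \cdot \frac{1094}{779} = \left(-1056\right) \frac{1094}{779} = - \frac{1155264}{779}$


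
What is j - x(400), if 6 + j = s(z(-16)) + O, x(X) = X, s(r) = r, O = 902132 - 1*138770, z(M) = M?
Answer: 762940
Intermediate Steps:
O = 763362 (O = 902132 - 138770 = 763362)
j = 763340 (j = -6 + (-16 + 763362) = -6 + 763346 = 763340)
j - x(400) = 763340 - 1*400 = 763340 - 400 = 762940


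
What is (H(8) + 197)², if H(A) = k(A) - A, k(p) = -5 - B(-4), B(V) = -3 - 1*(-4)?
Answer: 33489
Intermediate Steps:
B(V) = 1 (B(V) = -3 + 4 = 1)
k(p) = -6 (k(p) = -5 - 1*1 = -5 - 1 = -6)
H(A) = -6 - A
(H(8) + 197)² = ((-6 - 1*8) + 197)² = ((-6 - 8) + 197)² = (-14 + 197)² = 183² = 33489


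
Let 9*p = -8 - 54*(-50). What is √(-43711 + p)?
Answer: I*√390707/3 ≈ 208.36*I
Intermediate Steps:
p = 2692/9 (p = (-8 - 54*(-50))/9 = (-8 + 2700)/9 = (⅑)*2692 = 2692/9 ≈ 299.11)
√(-43711 + p) = √(-43711 + 2692/9) = √(-390707/9) = I*√390707/3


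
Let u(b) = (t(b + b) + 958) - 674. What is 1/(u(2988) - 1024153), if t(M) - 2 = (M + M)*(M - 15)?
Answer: 1/70222005 ≈ 1.4241e-8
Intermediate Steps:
t(M) = 2 + 2*M*(-15 + M) (t(M) = 2 + (M + M)*(M - 15) = 2 + (2*M)*(-15 + M) = 2 + 2*M*(-15 + M))
u(b) = 286 - 60*b + 8*b² (u(b) = ((2 - 30*(b + b) + 2*(b + b)²) + 958) - 674 = ((2 - 60*b + 2*(2*b)²) + 958) - 674 = ((2 - 60*b + 2*(4*b²)) + 958) - 674 = ((2 - 60*b + 8*b²) + 958) - 674 = (960 - 60*b + 8*b²) - 674 = 286 - 60*b + 8*b²)
1/(u(2988) - 1024153) = 1/((286 - 60*2988 + 8*2988²) - 1024153) = 1/((286 - 179280 + 8*8928144) - 1024153) = 1/((286 - 179280 + 71425152) - 1024153) = 1/(71246158 - 1024153) = 1/70222005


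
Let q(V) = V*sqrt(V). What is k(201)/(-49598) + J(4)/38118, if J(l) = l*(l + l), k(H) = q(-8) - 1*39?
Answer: 1536869/945288282 + 8*I*sqrt(2)/24799 ≈ 0.0016258 + 0.00045622*I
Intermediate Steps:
q(V) = V**(3/2)
k(H) = -39 - 16*I*sqrt(2) (k(H) = (-8)**(3/2) - 1*39 = -16*I*sqrt(2) - 39 = -39 - 16*I*sqrt(2))
J(l) = 2*l**2 (J(l) = l*(2*l) = 2*l**2)
k(201)/(-49598) + J(4)/38118 = (-39 - 16*I*sqrt(2))/(-49598) + (2*4**2)/38118 = (-39 - 16*I*sqrt(2))*(-1/49598) + (2*16)*(1/38118) = (39/49598 + 8*I*sqrt(2)/24799) + 32*(1/38118) = (39/49598 + 8*I*sqrt(2)/24799) + 16/19059 = 1536869/945288282 + 8*I*sqrt(2)/24799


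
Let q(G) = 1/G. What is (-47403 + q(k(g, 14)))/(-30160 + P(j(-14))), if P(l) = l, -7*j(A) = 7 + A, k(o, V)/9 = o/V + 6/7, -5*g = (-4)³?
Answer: 26450839/16828722 ≈ 1.5718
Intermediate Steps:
g = 64/5 (g = -⅕*(-4)³ = -⅕*(-64) = 64/5 ≈ 12.800)
k(o, V) = 54/7 + 9*o/V (k(o, V) = 9*(o/V + 6/7) = 9*(6/7 + o/V) = 54/7 + 9*o/V)
j(A) = -1 - A/7 (j(A) = -(7 + A)/7 = -1 - A/7)
(-47403 + q(k(g, 14)))/(-30160 + P(j(-14))) = (-47403 + 1/(54/7 + 9*(64/5)/14))/(-30160 + (-1 - ⅐*(-14))) = (-47403 + 1/(54/7 + 9*(64/5)*(1/14)))/(-30160 + (-1 + 2)) = (-47403 + 1/(54/7 + 288/35))/(-30160 + 1) = (-47403 + 1/(558/35))/(-30159) = (-47403 + 35/558)*(-1/30159) = -26450839/558*(-1/30159) = 26450839/16828722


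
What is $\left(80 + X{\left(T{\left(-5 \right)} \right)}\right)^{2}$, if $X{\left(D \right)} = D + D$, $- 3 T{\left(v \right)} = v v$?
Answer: $\frac{36100}{9} \approx 4011.1$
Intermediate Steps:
$T{\left(v \right)} = - \frac{v^{2}}{3}$ ($T{\left(v \right)} = - \frac{v v}{3} = - \frac{v^{2}}{3}$)
$X{\left(D \right)} = 2 D$
$\left(80 + X{\left(T{\left(-5 \right)} \right)}\right)^{2} = \left(80 + 2 \left(- \frac{\left(-5\right)^{2}}{3}\right)\right)^{2} = \left(80 + 2 \left(\left(- \frac{1}{3}\right) 25\right)\right)^{2} = \left(80 + 2 \left(- \frac{25}{3}\right)\right)^{2} = \left(80 - \frac{50}{3}\right)^{2} = \left(\frac{190}{3}\right)^{2} = \frac{36100}{9}$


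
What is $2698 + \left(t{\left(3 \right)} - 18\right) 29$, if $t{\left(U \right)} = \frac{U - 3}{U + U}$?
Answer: $2176$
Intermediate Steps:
$t{\left(U \right)} = \frac{-3 + U}{2 U}$
$2698 + \left(t{\left(3 \right)} - 18\right) 29 = 2698 + \left(\frac{-3 + 3}{2 \cdot 3} - 18\right) 29 = 2698 + \left(\frac{1}{2} \cdot \frac{1}{3} \cdot 0 - 18\right) 29 = 2698 + \left(0 - 18\right) 29 = 2698 - 522 = 2176$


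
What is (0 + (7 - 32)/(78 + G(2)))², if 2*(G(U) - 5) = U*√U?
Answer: 625/(83 + √2)² ≈ 0.087710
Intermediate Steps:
G(U) = 5 + U^(3/2)/2 (G(U) = 5 + (U*√U)/2 = 5 + U^(3/2)/2)
(0 + (7 - 32)/(78 + G(2)))² = (0 + (7 - 32)/(78 + (5 + 2^(3/2)/2)))² = (0 - 25/(78 + (5 + (2*√2)/2)))² = (0 - 25/(78 + (5 + √2)))² = (0 - 25/(83 + √2))² = (-25/(83 + √2))² = 625/(83 + √2)²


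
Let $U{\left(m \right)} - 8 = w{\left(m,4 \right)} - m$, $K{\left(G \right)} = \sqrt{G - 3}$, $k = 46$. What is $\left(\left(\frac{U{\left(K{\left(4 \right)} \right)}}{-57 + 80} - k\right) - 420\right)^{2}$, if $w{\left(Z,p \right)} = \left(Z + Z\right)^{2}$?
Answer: $\frac{114639849}{529} \approx 2.1671 \cdot 10^{5}$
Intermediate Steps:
$w{\left(Z,p \right)} = 4 Z^{2}$ ($w{\left(Z,p \right)} = \left(2 Z\right)^{2} = 4 Z^{2}$)
$K{\left(G \right)} = \sqrt{-3 + G}$
$U{\left(m \right)} = 8 - m + 4 m^{2}$ ($U{\left(m \right)} = 8 + \left(4 m^{2} - m\right) = 8 + \left(- m + 4 m^{2}\right) = 8 - m + 4 m^{2}$)
$\left(\left(\frac{U{\left(K{\left(4 \right)} \right)}}{-57 + 80} - k\right) - 420\right)^{2} = \left(\left(\frac{8 - \sqrt{-3 + 4} + 4 \left(\sqrt{-3 + 4}\right)^{2}}{-57 + 80} - 46\right) - 420\right)^{2} = \left(\left(\frac{8 - \sqrt{1} + 4 \left(\sqrt{1}\right)^{2}}{23} - 46\right) - 420\right)^{2} = \left(\left(\left(8 - 1 + 4 \cdot 1^{2}\right) \frac{1}{23} - 46\right) - 420\right)^{2} = \left(\left(\left(8 - 1 + 4 \cdot 1\right) \frac{1}{23} - 46\right) - 420\right)^{2} = \left(\left(\left(8 - 1 + 4\right) \frac{1}{23} - 46\right) - 420\right)^{2} = \left(\left(11 \cdot \frac{1}{23} - 46\right) - 420\right)^{2} = \left(\left(\frac{11}{23} - 46\right) - 420\right)^{2} = \left(- \frac{1047}{23} - 420\right)^{2} = \left(- \frac{10707}{23}\right)^{2} = \frac{114639849}{529}$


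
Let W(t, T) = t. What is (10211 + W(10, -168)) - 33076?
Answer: -22855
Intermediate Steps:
(10211 + W(10, -168)) - 33076 = (10211 + 10) - 33076 = 10221 - 33076 = -22855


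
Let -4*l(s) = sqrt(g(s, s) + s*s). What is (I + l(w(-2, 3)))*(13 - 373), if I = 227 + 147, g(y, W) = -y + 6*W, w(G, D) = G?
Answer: -134640 + 90*I*sqrt(6) ≈ -1.3464e+5 + 220.45*I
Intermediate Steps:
I = 374
l(s) = -sqrt(s**2 + 5*s)/4 (l(s) = -sqrt((-s + 6*s) + s*s)/4 = -sqrt(5*s + s**2)/4 = -sqrt(s**2 + 5*s)/4)
(I + l(w(-2, 3)))*(13 - 373) = (374 - I*sqrt(2)*sqrt(5 - 2)/4)*(13 - 373) = (374 - I*sqrt(6)/4)*(-360) = -134640 + 90*I*sqrt(6)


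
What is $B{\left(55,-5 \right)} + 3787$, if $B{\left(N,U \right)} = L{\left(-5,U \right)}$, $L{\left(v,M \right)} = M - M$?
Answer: $3787$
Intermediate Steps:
$L{\left(v,M \right)} = 0$
$B{\left(N,U \right)} = 0$
$B{\left(55,-5 \right)} + 3787 = 0 + 3787 = 3787$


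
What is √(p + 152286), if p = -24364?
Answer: √127922 ≈ 357.66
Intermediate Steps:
√(p + 152286) = √(-24364 + 152286) = √127922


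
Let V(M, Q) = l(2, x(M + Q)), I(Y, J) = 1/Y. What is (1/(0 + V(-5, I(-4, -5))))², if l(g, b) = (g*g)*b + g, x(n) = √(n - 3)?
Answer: 1/(4*(1 + I*√33)²) ≈ -0.0069204 - 0.0024847*I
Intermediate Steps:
x(n) = √(-3 + n)
l(g, b) = g + b*g² (l(g, b) = g²*b + g = b*g² + g = g + b*g²)
V(M, Q) = 2 + 4*√(-3 + M + Q) (V(M, Q) = 2*(1 + √(-3 + (M + Q))*2) = 2*(1 + √(-3 + M + Q)*2) = 2*(1 + 2*√(-3 + M + Q)) = 2 + 4*√(-3 + M + Q))
(1/(0 + V(-5, I(-4, -5))))² = (1/(0 + (2 + 4*√(-3 - 5 + 1/(-4)))))² = (1/(0 + (2 + 4*√(-3 - 5 - ¼))))² = (1/(0 + (2 + 4*√(-33/4))))² = (1/(0 + (2 + 4*(I*√33/2))))² = (1/(0 + (2 + 2*I*√33)))² = (1/(2 + 2*I*√33))² = (2 + 2*I*√33)⁻²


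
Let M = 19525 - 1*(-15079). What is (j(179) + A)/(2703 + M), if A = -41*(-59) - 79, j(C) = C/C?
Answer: 2341/37307 ≈ 0.062750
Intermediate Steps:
j(C) = 1
M = 34604 (M = 19525 + 15079 = 34604)
A = 2340 (A = 2419 - 79 = 2340)
(j(179) + A)/(2703 + M) = (1 + 2340)/(2703 + 34604) = 2341/37307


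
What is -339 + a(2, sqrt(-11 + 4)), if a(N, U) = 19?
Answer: -320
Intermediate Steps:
-339 + a(2, sqrt(-11 + 4)) = -339 + 19 = -320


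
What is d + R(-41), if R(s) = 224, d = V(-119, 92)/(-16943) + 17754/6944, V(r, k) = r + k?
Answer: 13327542259/58826096 ≈ 226.56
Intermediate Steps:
V(r, k) = k + r
d = 150496755/58826096 (d = (92 - 119)/(-16943) + 17754/6944 = -27*(-1/16943) + 17754*(1/6944) = 27/16943 + 8877/3472 = 150496755/58826096 ≈ 2.5583)
d + R(-41) = 150496755/58826096 + 224 = 13327542259/58826096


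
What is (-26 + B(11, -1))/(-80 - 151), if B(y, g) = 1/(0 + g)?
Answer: 9/77 ≈ 0.11688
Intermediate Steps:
B(y, g) = 1/g
(-26 + B(11, -1))/(-80 - 151) = (-26 + 1/(-1))/(-80 - 151) = (-26 - 1)/(-231) = -27*(-1/231) = 9/77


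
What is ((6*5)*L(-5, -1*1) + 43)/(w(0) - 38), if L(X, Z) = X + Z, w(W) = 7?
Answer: 137/31 ≈ 4.4194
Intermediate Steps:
((6*5)*L(-5, -1*1) + 43)/(w(0) - 38) = ((6*5)*(-5 - 1*1) + 43)/(7 - 38) = (30*(-5 - 1) + 43)/(-31) = (30*(-6) + 43)*(-1/31) = (-180 + 43)*(-1/31) = -137*(-1/31) = 137/31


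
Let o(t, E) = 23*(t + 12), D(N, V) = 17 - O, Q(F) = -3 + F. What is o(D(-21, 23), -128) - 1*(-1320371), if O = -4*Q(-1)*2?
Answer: 1320302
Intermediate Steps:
O = 32 (O = -4*(-3 - 1)*2 = -4*(-4)*2 = 16*2 = 32)
D(N, V) = -15 (D(N, V) = 17 - 1*32 = 17 - 32 = -15)
o(t, E) = 276 + 23*t (o(t, E) = 23*(12 + t) = 276 + 23*t)
o(D(-21, 23), -128) - 1*(-1320371) = (276 + 23*(-15)) - 1*(-1320371) = (276 - 345) + 1320371 = -69 + 1320371 = 1320302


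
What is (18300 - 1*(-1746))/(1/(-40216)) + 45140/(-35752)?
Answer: -7205546899253/8938 ≈ -8.0617e+8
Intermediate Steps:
(18300 - 1*(-1746))/(1/(-40216)) + 45140/(-35752) = (18300 + 1746)/(-1/40216) + 45140*(-1/35752) = 20046*(-40216) - 11285/8938 = -806169936 - 11285/8938 = -7205546899253/8938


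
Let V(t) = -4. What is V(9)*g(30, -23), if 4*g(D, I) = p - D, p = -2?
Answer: 32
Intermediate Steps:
g(D, I) = -½ - D/4 (g(D, I) = (-2 - D)/4 = -½ - D/4)
V(9)*g(30, -23) = -4*(-½ - ¼*30) = -4*(-½ - 15/2) = -4*(-8) = 32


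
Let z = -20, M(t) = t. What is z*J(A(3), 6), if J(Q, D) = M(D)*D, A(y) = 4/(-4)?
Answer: -720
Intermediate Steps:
A(y) = -1 (A(y) = 4*(-1/4) = -1)
J(Q, D) = D**2 (J(Q, D) = D*D = D**2)
z*J(A(3), 6) = -20*6**2 = -20*36 = -720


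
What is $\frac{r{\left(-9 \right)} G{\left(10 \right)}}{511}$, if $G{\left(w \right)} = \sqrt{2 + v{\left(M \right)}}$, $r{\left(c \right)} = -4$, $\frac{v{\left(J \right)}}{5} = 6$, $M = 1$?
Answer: $- \frac{16 \sqrt{2}}{511} \approx -0.044281$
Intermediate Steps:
$v{\left(J \right)} = 30$ ($v{\left(J \right)} = 5 \cdot 6 = 30$)
$G{\left(w \right)} = 4 \sqrt{2}$ ($G{\left(w \right)} = \sqrt{2 + 30} = \sqrt{32} = 4 \sqrt{2}$)
$\frac{r{\left(-9 \right)} G{\left(10 \right)}}{511} = \frac{\left(-4\right) 4 \sqrt{2}}{511} = - 16 \sqrt{2} \cdot \frac{1}{511} = - \frac{16 \sqrt{2}}{511}$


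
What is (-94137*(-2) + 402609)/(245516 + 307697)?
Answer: 590883/553213 ≈ 1.0681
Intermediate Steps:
(-94137*(-2) + 402609)/(245516 + 307697) = (188274 + 402609)/553213 = 590883*(1/553213) = 590883/553213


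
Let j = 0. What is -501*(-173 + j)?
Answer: 86673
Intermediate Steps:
-501*(-173 + j) = -501*(-173 + 0) = -501*(-173) = 86673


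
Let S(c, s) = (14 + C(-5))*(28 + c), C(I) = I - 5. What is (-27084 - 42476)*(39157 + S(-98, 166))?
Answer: -2704284120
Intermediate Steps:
C(I) = -5 + I
S(c, s) = 112 + 4*c (S(c, s) = (14 + (-5 - 5))*(28 + c) = (14 - 10)*(28 + c) = 4*(28 + c) = 112 + 4*c)
(-27084 - 42476)*(39157 + S(-98, 166)) = (-27084 - 42476)*(39157 + (112 + 4*(-98))) = -69560*(39157 + (112 - 392)) = -69560*(39157 - 280) = -69560*38877 = -2704284120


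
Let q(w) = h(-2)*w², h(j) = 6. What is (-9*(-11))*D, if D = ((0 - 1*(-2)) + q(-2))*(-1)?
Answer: -2574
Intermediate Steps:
q(w) = 6*w²
D = -26 (D = ((0 - 1*(-2)) + 6*(-2)²)*(-1) = ((0 + 2) + 6*4)*(-1) = (2 + 24)*(-1) = 26*(-1) = -26)
(-9*(-11))*D = -9*(-11)*(-26) = 99*(-26) = -2574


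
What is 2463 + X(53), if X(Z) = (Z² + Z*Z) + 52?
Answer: 8133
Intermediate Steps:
X(Z) = 52 + 2*Z² (X(Z) = (Z² + Z²) + 52 = 2*Z² + 52 = 52 + 2*Z²)
2463 + X(53) = 2463 + (52 + 2*53²) = 2463 + (52 + 2*2809) = 2463 + (52 + 5618) = 2463 + 5670 = 8133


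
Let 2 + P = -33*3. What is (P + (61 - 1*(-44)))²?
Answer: 16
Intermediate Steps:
P = -101 (P = -2 - 33*3 = -2 - 99 = -101)
(P + (61 - 1*(-44)))² = (-101 + (61 - 1*(-44)))² = (-101 + (61 + 44))² = (-101 + 105)² = 4² = 16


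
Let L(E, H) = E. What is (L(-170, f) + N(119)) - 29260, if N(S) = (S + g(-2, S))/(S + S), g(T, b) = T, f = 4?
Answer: -7004223/238 ≈ -29430.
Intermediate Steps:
N(S) = (-2 + S)/(2*S) (N(S) = (S - 2)/(S + S) = (-2 + S)/((2*S)) = (-2 + S)*(1/(2*S)) = (-2 + S)/(2*S))
(L(-170, f) + N(119)) - 29260 = (-170 + (½)*(-2 + 119)/119) - 29260 = (-170 + (½)*(1/119)*117) - 29260 = (-170 + 117/238) - 29260 = -40343/238 - 29260 = -7004223/238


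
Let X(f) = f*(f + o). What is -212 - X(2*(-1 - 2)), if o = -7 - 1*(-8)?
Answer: -242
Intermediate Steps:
o = 1 (o = -7 + 8 = 1)
X(f) = f*(1 + f) (X(f) = f*(f + 1) = f*(1 + f))
-212 - X(2*(-1 - 2)) = -212 - 2*(-1 - 2)*(1 + 2*(-1 - 2)) = -212 - 2*(-3)*(1 + 2*(-3)) = -212 - (-6)*(1 - 6) = -212 - (-6)*(-5) = -212 - 1*30 = -212 - 30 = -242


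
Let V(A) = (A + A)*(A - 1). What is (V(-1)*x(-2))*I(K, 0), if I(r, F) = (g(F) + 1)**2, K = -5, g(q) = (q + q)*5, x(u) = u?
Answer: -8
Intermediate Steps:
g(q) = 10*q (g(q) = (2*q)*5 = 10*q)
V(A) = 2*A*(-1 + A) (V(A) = (2*A)*(-1 + A) = 2*A*(-1 + A))
I(r, F) = (1 + 10*F)**2 (I(r, F) = (10*F + 1)**2 = (1 + 10*F)**2)
(V(-1)*x(-2))*I(K, 0) = ((2*(-1)*(-1 - 1))*(-2))*(1 + 10*0)**2 = ((2*(-1)*(-2))*(-2))*(1 + 0)**2 = (4*(-2))*1**2 = -8*1 = -8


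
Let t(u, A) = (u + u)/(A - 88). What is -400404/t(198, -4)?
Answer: 3069764/33 ≈ 93023.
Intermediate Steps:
t(u, A) = 2*u/(-88 + A) (t(u, A) = (2*u)/(-88 + A) = 2*u/(-88 + A))
-400404/t(198, -4) = -400404/(2*198/(-88 - 4)) = -400404/(2*198/(-92)) = -400404/(2*198*(-1/92)) = -400404/(-99/23) = -400404*(-23)/99 = -61*(-50324/33) = 3069764/33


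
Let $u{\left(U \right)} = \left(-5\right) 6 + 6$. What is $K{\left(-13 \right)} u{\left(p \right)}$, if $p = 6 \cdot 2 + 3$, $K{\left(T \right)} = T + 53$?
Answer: $-960$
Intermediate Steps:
$K{\left(T \right)} = 53 + T$
$p = 15$ ($p = 12 + 3 = 15$)
$u{\left(U \right)} = -24$ ($u{\left(U \right)} = -30 + 6 = -24$)
$K{\left(-13 \right)} u{\left(p \right)} = \left(53 - 13\right) \left(-24\right) = 40 \left(-24\right) = -960$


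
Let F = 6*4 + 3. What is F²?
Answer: 729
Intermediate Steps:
F = 27 (F = 24 + 3 = 27)
F² = 27² = 729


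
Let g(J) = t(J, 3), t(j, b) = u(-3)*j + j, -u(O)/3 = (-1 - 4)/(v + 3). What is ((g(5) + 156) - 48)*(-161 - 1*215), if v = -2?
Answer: -70688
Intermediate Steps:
u(O) = 15 (u(O) = -3*(-1 - 4)/(-2 + 3) = -(-15)/1 = -(-15) = -3*(-5) = 15)
t(j, b) = 16*j (t(j, b) = 15*j + j = 16*j)
g(J) = 16*J
((g(5) + 156) - 48)*(-161 - 1*215) = ((16*5 + 156) - 48)*(-161 - 1*215) = ((80 + 156) - 48)*(-161 - 215) = (236 - 48)*(-376) = 188*(-376) = -70688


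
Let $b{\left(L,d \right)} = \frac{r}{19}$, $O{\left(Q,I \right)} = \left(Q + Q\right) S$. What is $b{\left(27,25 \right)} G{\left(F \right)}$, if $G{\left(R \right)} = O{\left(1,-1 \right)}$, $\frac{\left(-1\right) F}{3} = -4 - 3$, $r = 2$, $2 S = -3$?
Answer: $- \frac{6}{19} \approx -0.31579$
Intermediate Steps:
$S = - \frac{3}{2}$ ($S = \frac{1}{2} \left(-3\right) = - \frac{3}{2} \approx -1.5$)
$O{\left(Q,I \right)} = - 3 Q$ ($O{\left(Q,I \right)} = \left(Q + Q\right) \left(- \frac{3}{2}\right) = 2 Q \left(- \frac{3}{2}\right) = - 3 Q$)
$F = 21$ ($F = - 3 \left(-4 - 3\right) = \left(-3\right) \left(-7\right) = 21$)
$G{\left(R \right)} = -3$ ($G{\left(R \right)} = \left(-3\right) 1 = -3$)
$b{\left(L,d \right)} = \frac{2}{19}$
$b{\left(27,25 \right)} G{\left(F \right)} = \frac{2}{19} \left(-3\right) = - \frac{6}{19}$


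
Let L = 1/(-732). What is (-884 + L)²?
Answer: 418724173921/535824 ≈ 7.8146e+5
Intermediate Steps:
L = -1/732 ≈ -0.0013661
(-884 + L)² = (-884 - 1/732)² = (-647089/732)² = 418724173921/535824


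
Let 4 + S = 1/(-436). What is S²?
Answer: 3045025/190096 ≈ 16.018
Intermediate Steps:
S = -1745/436 (S = -4 + 1/(-436) = -4 - 1/436 = -1745/436 ≈ -4.0023)
S² = (-1745/436)² = 3045025/190096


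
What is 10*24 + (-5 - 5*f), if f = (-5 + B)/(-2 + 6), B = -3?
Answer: 245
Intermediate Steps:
f = -2 (f = (-5 - 3)/(-2 + 6) = -8/4 = -8*¼ = -2)
10*24 + (-5 - 5*f) = 10*24 + (-5 - 5*(-2)) = 240 + (-5 + 10) = 240 + 5 = 245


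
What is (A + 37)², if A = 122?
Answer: 25281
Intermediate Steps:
(A + 37)² = (122 + 37)² = 159² = 25281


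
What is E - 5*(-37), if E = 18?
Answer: 203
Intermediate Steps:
E - 5*(-37) = 18 - 5*(-37) = 18 + 185 = 203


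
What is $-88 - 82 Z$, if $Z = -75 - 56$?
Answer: $10654$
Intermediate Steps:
$Z = -131$ ($Z = -75 - 56 = -131$)
$-88 - 82 Z = -88 - -10742 = -88 + 10742 = 10654$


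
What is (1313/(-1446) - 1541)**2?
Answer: 4971111700801/2090916 ≈ 2.3775e+6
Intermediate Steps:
(1313/(-1446) - 1541)**2 = (1313*(-1/1446) - 1541)**2 = (-1313/1446 - 1541)**2 = (-2229599/1446)**2 = 4971111700801/2090916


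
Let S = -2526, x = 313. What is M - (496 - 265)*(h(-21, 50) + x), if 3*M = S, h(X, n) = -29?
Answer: -66446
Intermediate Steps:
M = -842 (M = (⅓)*(-2526) = -842)
M - (496 - 265)*(h(-21, 50) + x) = -842 - (496 - 265)*(-29 + 313) = -842 - 231*284 = -842 - 1*65604 = -842 - 65604 = -66446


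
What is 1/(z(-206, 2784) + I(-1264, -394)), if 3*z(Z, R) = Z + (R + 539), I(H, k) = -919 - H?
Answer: 1/1384 ≈ 0.00072254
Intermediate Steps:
z(Z, R) = 539/3 + R/3 + Z/3 (z(Z, R) = (Z + (R + 539))/3 = (Z + (539 + R))/3 = (539 + R + Z)/3 = 539/3 + R/3 + Z/3)
1/(z(-206, 2784) + I(-1264, -394)) = 1/((539/3 + (⅓)*2784 + (⅓)*(-206)) + (-919 - 1*(-1264))) = 1/((539/3 + 928 - 206/3) + (-919 + 1264)) = 1/(1039 + 345) = 1/1384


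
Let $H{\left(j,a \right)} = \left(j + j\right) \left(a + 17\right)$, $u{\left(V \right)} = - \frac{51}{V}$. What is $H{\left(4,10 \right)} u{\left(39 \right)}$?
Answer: $- \frac{3672}{13} \approx -282.46$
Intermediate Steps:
$H{\left(j,a \right)} = 2 j \left(17 + a\right)$
$H{\left(4,10 \right)} u{\left(39 \right)} = 2 \cdot 4 \left(17 + 10\right) \left(- \frac{51}{39}\right) = 2 \cdot 4 \cdot 27 \left(\left(-51\right) \frac{1}{39}\right) = 216 \left(- \frac{17}{13}\right) = - \frac{3672}{13}$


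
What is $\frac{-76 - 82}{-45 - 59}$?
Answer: $\frac{79}{52} \approx 1.5192$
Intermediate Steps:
$\frac{-76 - 82}{-45 - 59} = - \frac{158}{-104} = \left(-158\right) \left(- \frac{1}{104}\right) = \frac{79}{52}$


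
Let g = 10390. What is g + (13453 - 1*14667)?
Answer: 9176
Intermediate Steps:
g + (13453 - 1*14667) = 10390 + (13453 - 1*14667) = 10390 + (13453 - 14667) = 10390 - 1214 = 9176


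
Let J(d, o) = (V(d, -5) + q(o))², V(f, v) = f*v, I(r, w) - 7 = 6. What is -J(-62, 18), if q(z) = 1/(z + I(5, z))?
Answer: -92371321/961 ≈ -96120.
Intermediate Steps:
I(r, w) = 13 (I(r, w) = 7 + 6 = 13)
q(z) = 1/(13 + z) (q(z) = 1/(z + 13) = 1/(13 + z))
J(d, o) = (1/(13 + o) - 5*d)² (J(d, o) = (d*(-5) + 1/(13 + o))² = (-5*d + 1/(13 + o))² = (1/(13 + o) - 5*d)²)
-J(-62, 18) = -(1 - 5*(-62)*(13 + 18))²/(13 + 18)² = -(1 - 5*(-62)*31)²/31² = -(1 + 9610)²/961 = -9611²/961 = -92371321/961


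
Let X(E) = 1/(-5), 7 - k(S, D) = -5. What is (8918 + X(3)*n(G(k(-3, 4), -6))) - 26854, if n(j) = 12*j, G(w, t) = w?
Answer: -89824/5 ≈ -17965.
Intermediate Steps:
k(S, D) = 12 (k(S, D) = 7 - 1*(-5) = 7 + 5 = 12)
X(E) = -⅕ (X(E) = 1*(-⅕) = -⅕)
(8918 + X(3)*n(G(k(-3, 4), -6))) - 26854 = (8918 - 12*12/5) - 26854 = (8918 - ⅕*144) - 26854 = (8918 - 144/5) - 26854 = 44446/5 - 26854 = -89824/5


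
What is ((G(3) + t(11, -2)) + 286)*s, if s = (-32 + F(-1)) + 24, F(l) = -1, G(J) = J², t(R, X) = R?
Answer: -2754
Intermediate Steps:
s = -9 (s = (-32 - 1) + 24 = -33 + 24 = -9)
((G(3) + t(11, -2)) + 286)*s = ((3² + 11) + 286)*(-9) = ((9 + 11) + 286)*(-9) = (20 + 286)*(-9) = 306*(-9) = -2754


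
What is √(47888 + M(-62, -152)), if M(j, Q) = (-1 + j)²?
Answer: √51857 ≈ 227.72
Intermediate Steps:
√(47888 + M(-62, -152)) = √(47888 + (-1 - 62)²) = √(47888 + (-63)²) = √(47888 + 3969) = √51857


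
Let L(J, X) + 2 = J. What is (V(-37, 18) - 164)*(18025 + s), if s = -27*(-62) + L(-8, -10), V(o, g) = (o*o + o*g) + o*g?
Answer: -2500503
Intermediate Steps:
L(J, X) = -2 + J
V(o, g) = o² + 2*g*o (V(o, g) = (o² + g*o) + g*o = o² + 2*g*o)
s = 1664 (s = -27*(-62) + (-2 - 8) = 1674 - 10 = 1664)
(V(-37, 18) - 164)*(18025 + s) = (-37*(-37 + 2*18) - 164)*(18025 + 1664) = (-37*(-37 + 36) - 164)*19689 = (-37*(-1) - 164)*19689 = (37 - 164)*19689 = -127*19689 = -2500503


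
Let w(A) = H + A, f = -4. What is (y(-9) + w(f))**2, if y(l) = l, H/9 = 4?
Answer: 529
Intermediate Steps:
H = 36 (H = 9*4 = 36)
w(A) = 36 + A
(y(-9) + w(f))**2 = (-9 + (36 - 4))**2 = (-9 + 32)**2 = 23**2 = 529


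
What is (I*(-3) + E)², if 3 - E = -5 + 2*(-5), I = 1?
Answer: 225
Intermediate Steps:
E = 18 (E = 3 - (-5 + 2*(-5)) = 3 - (-5 - 10) = 3 - 1*(-15) = 3 + 15 = 18)
(I*(-3) + E)² = (1*(-3) + 18)² = (-3 + 18)² = 15² = 225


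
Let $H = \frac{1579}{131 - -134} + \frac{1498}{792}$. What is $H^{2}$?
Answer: $\frac{678595365361}{11012403600} \approx 61.621$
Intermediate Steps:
$H = \frac{823769}{104940}$ ($H = \frac{1579}{131 + 134} + 1498 \cdot \frac{1}{792} = \frac{1579}{265} + \frac{749}{396} = \frac{823769}{104940} \approx 7.8499$)
$H^{2} = \left(\frac{823769}{104940}\right)^{2} = \frac{678595365361}{11012403600}$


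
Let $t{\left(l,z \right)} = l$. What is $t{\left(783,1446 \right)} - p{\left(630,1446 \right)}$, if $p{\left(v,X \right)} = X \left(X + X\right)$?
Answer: $-4181049$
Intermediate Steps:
$p{\left(v,X \right)} = 2 X^{2}$ ($p{\left(v,X \right)} = X 2 X = 2 X^{2}$)
$t{\left(783,1446 \right)} - p{\left(630,1446 \right)} = 783 - 2 \cdot 1446^{2} = 783 - 2 \cdot 2090916 = 783 - 4181832 = -4181049$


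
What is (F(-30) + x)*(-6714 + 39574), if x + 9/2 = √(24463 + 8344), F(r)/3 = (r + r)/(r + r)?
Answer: -49290 + 32860*√32807 ≈ 5.9025e+6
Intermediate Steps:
F(r) = 3 (F(r) = 3*((r + r)/(r + r)) = 3*((2*r)/((2*r))) = 3*((2*r)*(1/(2*r))) = 3*1 = 3)
x = -9/2 + √32807 (x = -9/2 + √(24463 + 8344) = -9/2 + √32807 ≈ 176.63)
(F(-30) + x)*(-6714 + 39574) = (3 + (-9/2 + √32807))*(-6714 + 39574) = (-3/2 + √32807)*32860 = -49290 + 32860*√32807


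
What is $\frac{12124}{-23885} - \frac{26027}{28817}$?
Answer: $- \frac{971032203}{688294045} \approx -1.4108$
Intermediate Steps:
$\frac{12124}{-23885} - \frac{26027}{28817} = 12124 \left(- \frac{1}{23885}\right) - \frac{26027}{28817} = - \frac{12124}{23885} - \frac{26027}{28817} = - \frac{971032203}{688294045}$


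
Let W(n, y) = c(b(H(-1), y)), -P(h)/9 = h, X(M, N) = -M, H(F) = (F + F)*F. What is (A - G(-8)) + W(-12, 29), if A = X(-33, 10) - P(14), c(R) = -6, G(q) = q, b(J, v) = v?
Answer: 161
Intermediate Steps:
H(F) = 2*F² (H(F) = (2*F)*F = 2*F²)
P(h) = -9*h
W(n, y) = -6
A = 159 (A = -1*(-33) - (-9)*14 = 33 - 1*(-126) = 33 + 126 = 159)
(A - G(-8)) + W(-12, 29) = (159 - 1*(-8)) - 6 = (159 + 8) - 6 = 167 - 6 = 161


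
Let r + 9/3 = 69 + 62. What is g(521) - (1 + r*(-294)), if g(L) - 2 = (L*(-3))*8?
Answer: 25129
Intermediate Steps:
g(L) = 2 - 24*L (g(L) = 2 + (L*(-3))*8 = 2 - 3*L*8 = 2 - 24*L)
r = 128 (r = -3 + (69 + 62) = -3 + 131 = 128)
g(521) - (1 + r*(-294)) = (2 - 24*521) - (1 + 128*(-294)) = (2 - 12504) - (1 - 37632) = -12502 - 1*(-37631) = -12502 + 37631 = 25129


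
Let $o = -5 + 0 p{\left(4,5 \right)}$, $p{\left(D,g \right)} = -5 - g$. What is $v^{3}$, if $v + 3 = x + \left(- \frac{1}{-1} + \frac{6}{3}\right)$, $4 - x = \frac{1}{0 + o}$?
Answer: $\frac{9261}{125} \approx 74.088$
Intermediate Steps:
$o = -5$ ($o = -5 + 0 \left(-5 - 5\right) = -5 + 0 \left(-10\right) = -5 + 0 = -5$)
$x = \frac{21}{5}$ ($x = 4 - \frac{1}{0 - 5} = 4 - \frac{1}{-5} = 4 - - \frac{1}{5} = 4 + \frac{1}{5} = \frac{21}{5} \approx 4.2$)
$v = \frac{21}{5}$ ($v = -3 + \left(\frac{21}{5} + \left(- \frac{1}{-1} + \frac{6}{3}\right)\right) = -3 + \left(\frac{21}{5} + \left(\left(-1\right) \left(-1\right) + 6 \cdot \frac{1}{3}\right)\right) = -3 + \left(\frac{21}{5} + \left(1 + 2\right)\right) = -3 + \left(\frac{21}{5} + 3\right) = -3 + \frac{36}{5} = \frac{21}{5} \approx 4.2$)
$v^{3} = \left(\frac{21}{5}\right)^{3} = \frac{9261}{125}$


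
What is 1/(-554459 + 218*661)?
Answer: -1/410361 ≈ -2.4369e-6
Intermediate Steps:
1/(-554459 + 218*661) = 1/(-554459 + 144098) = 1/(-410361) = -1/410361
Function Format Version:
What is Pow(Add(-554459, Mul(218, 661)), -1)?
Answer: Rational(-1, 410361) ≈ -2.4369e-6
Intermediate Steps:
Pow(Add(-554459, Mul(218, 661)), -1) = Pow(Add(-554459, 144098), -1) = Pow(-410361, -1) = Rational(-1, 410361)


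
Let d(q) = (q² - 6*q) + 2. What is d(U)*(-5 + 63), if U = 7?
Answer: 522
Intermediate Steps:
d(q) = 2 + q² - 6*q
d(U)*(-5 + 63) = (2 + 7² - 6*7)*(-5 + 63) = (2 + 49 - 42)*58 = 9*58 = 522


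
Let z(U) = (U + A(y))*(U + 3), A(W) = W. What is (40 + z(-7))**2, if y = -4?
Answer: 7056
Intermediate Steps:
z(U) = (-4 + U)*(3 + U) (z(U) = (U - 4)*(U + 3) = (-4 + U)*(3 + U))
(40 + z(-7))**2 = (40 + (-12 + (-7)**2 - 1*(-7)))**2 = (40 + (-12 + 49 + 7))**2 = (40 + 44)**2 = 84**2 = 7056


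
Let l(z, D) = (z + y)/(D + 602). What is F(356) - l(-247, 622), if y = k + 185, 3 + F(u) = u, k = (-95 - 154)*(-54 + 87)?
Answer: 25903/72 ≈ 359.76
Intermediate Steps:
k = -8217 (k = -249*33 = -8217)
F(u) = -3 + u
y = -8032 (y = -8217 + 185 = -8032)
l(z, D) = (-8032 + z)/(602 + D) (l(z, D) = (z - 8032)/(D + 602) = (-8032 + z)/(602 + D))
F(356) - l(-247, 622) = (-3 + 356) - (-8032 - 247)/(602 + 622) = 353 - (-8279)/1224 = 353 - 1*(-487/72) = 353 + 487/72 = 25903/72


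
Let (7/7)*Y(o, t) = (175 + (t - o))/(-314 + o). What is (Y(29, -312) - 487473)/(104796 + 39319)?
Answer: -138929639/41072775 ≈ -3.3825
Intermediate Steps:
Y(o, t) = (175 + t - o)/(-314 + o) (Y(o, t) = (175 + (t - o))/(-314 + o) = (175 + t - o)/(-314 + o))
(Y(29, -312) - 487473)/(104796 + 39319) = ((175 - 312 - 1*29)/(-314 + 29) - 487473)/(104796 + 39319) = ((175 - 312 - 29)/(-285) - 487473)/144115 = (-1/285*(-166) - 487473)*(1/144115) = (166/285 - 487473)*(1/144115) = -138929639/285*1/144115 = -138929639/41072775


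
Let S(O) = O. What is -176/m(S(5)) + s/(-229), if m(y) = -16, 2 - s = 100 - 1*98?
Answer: 11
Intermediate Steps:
s = 0 (s = 2 - (100 - 1*98) = 2 - (100 - 98) = 2 - 1*2 = 2 - 2 = 0)
-176/m(S(5)) + s/(-229) = -176/(-16) + 0/(-229) = -176*(-1/16) + 0*(-1/229) = 11 + 0 = 11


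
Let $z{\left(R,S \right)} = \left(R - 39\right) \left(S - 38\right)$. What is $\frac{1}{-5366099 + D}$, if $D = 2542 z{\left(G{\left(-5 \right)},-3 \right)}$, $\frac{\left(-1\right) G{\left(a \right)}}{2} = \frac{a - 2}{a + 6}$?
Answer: $- \frac{1}{2760549} \approx -3.6225 \cdot 10^{-7}$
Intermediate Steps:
$G{\left(a \right)} = - \frac{2 \left(-2 + a\right)}{6 + a}$ ($G{\left(a \right)} = - 2 \frac{a - 2}{a + 6} = - 2 \frac{-2 + a}{6 + a} = - \frac{2 \left(-2 + a\right)}{6 + a}$)
$z{\left(R,S \right)} = \left(-39 + R\right) \left(-38 + S\right)$
$D = 2605550$ ($D = 2542 \left(1482 - -117 - 38 \frac{2 \left(2 - -5\right)}{6 - 5} + \frac{2 \left(2 - -5\right)}{6 - 5} \left(-3\right)\right) = 2542 \left(1482 + 117 - 38 \frac{2 \left(2 + 5\right)}{1} + \frac{2 \left(2 + 5\right)}{1} \left(-3\right)\right) = 2542 \left(1482 + 117 - 38 \cdot 2 \cdot 1 \cdot 7 + 2 \cdot 1 \cdot 7 \left(-3\right)\right) = 2542 \left(1482 + 117 - 532 + 14 \left(-3\right)\right) = 2542 \left(1482 + 117 - 532 - 42\right) = 2542 \cdot 1025 = 2605550$)
$\frac{1}{-5366099 + D} = \frac{1}{-5366099 + 2605550} = \frac{1}{-2760549} = - \frac{1}{2760549}$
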